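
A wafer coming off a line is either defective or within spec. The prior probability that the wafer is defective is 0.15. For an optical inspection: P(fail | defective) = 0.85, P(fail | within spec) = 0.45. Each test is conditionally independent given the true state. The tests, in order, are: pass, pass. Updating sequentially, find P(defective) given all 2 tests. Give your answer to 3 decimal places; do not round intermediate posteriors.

0.013

After 'pass': P(defective) = 0.15·0.1500 / (0.15·0.1500 + 0.55·0.8500) ≈ 0.0459
After 'pass': P(defective) = 0.15·0.0459 / (0.15·0.0459 + 0.55·0.9541) ≈ 0.0130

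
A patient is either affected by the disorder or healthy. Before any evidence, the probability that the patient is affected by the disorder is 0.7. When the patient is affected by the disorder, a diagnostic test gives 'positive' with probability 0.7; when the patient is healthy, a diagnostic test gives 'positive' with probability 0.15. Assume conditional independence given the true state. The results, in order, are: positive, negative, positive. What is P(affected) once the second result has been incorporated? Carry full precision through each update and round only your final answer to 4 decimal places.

After 'positive': P(affected) = 0.7·0.7000 / (0.7·0.7000 + 0.15·0.3000) ≈ 0.9159
After 'negative': P(affected) = 0.3·0.9159 / (0.3·0.9159 + 0.85·0.0841) ≈ 0.7935

0.7935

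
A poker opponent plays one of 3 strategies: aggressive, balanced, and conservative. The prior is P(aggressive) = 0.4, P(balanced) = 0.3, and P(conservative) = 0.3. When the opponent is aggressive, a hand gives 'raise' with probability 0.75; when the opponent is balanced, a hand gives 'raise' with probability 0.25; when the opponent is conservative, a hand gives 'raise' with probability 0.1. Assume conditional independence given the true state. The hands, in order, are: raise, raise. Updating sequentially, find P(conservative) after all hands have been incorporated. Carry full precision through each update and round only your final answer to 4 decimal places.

0.0122

Apply Bayes' rule sequentially, carrying P(conservative) forward.
After 'raise': normaliser = 0.75·0.4000 + 0.25·0.3000 + 0.1·0.3000; P(aggressive) ≈ 0.7407, P(balanced) ≈ 0.1852, P(conservative) ≈ 0.0741
After 'raise': normaliser = 0.75·0.7407 + 0.25·0.1852 + 0.1·0.0741; P(aggressive) ≈ 0.9119, P(balanced) ≈ 0.0760, P(conservative) ≈ 0.0122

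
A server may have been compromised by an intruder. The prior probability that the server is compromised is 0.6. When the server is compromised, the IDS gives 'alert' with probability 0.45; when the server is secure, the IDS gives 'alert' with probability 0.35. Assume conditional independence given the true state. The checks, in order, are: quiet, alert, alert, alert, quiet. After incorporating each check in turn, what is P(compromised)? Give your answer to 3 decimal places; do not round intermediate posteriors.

Apply Bayes' rule sequentially, carrying P(compromised) forward.
After 'quiet': P(compromised) = 0.55·0.6000 / (0.55·0.6000 + 0.65·0.4000) ≈ 0.5593
After 'alert': P(compromised) = 0.45·0.5593 / (0.45·0.5593 + 0.35·0.4407) ≈ 0.6200
After 'alert': P(compromised) = 0.45·0.6200 / (0.45·0.6200 + 0.35·0.3800) ≈ 0.6772
After 'alert': P(compromised) = 0.45·0.6772 / (0.45·0.6772 + 0.35·0.3228) ≈ 0.7296
After 'quiet': P(compromised) = 0.55·0.7296 / (0.55·0.7296 + 0.65·0.2704) ≈ 0.6954

0.695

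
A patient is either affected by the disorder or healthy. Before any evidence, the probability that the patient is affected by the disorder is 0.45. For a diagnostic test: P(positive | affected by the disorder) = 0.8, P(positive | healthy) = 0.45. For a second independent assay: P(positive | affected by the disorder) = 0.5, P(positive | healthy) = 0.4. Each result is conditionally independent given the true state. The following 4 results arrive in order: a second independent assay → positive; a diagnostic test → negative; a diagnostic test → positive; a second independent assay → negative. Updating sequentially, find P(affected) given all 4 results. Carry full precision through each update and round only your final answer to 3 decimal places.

0.355

After a second independent assay='positive': P(affected) = 0.5·0.4500 / (0.5·0.4500 + 0.4·0.5500) ≈ 0.5056
After a diagnostic test='negative': P(affected) = 0.2·0.5056 / (0.2·0.5056 + 0.55·0.4944) ≈ 0.2711
After a diagnostic test='positive': P(affected) = 0.8·0.2711 / (0.8·0.2711 + 0.45·0.7289) ≈ 0.3980
After a second independent assay='negative': P(affected) = 0.5·0.3980 / (0.5·0.3980 + 0.6·0.6020) ≈ 0.3552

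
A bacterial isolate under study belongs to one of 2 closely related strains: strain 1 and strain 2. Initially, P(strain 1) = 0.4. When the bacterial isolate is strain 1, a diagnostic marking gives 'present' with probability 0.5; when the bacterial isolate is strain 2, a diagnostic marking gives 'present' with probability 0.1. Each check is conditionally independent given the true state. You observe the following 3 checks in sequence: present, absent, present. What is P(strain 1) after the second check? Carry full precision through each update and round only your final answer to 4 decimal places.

0.6494

Apply Bayes' rule sequentially, carrying P(strain 1) forward.
After 'present': P(strain 1) = 0.5·0.4000 / (0.5·0.4000 + 0.1·0.6000) ≈ 0.7692
After 'absent': P(strain 1) = 0.5·0.7692 / (0.5·0.7692 + 0.9·0.2308) ≈ 0.6494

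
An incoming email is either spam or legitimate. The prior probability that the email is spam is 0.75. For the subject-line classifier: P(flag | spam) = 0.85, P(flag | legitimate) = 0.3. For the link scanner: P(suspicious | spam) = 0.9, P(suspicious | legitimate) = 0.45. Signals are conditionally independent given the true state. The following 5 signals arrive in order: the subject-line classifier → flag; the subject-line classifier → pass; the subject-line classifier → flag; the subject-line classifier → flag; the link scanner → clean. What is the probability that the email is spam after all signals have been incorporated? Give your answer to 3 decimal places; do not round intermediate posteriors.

0.727

After the subject-line classifier='flag': P(spam) = 0.85·0.7500 / (0.85·0.7500 + 0.3·0.2500) ≈ 0.8947
After the subject-line classifier='pass': P(spam) = 0.15·0.8947 / (0.15·0.8947 + 0.7·0.1053) ≈ 0.6456
After the subject-line classifier='flag': P(spam) = 0.85·0.6456 / (0.85·0.6456 + 0.3·0.3544) ≈ 0.8377
After the subject-line classifier='flag': P(spam) = 0.85·0.8377 / (0.85·0.8377 + 0.3·0.1623) ≈ 0.9360
After the link scanner='clean': P(spam) = 0.1·0.9360 / (0.1·0.9360 + 0.55·0.0640) ≈ 0.7267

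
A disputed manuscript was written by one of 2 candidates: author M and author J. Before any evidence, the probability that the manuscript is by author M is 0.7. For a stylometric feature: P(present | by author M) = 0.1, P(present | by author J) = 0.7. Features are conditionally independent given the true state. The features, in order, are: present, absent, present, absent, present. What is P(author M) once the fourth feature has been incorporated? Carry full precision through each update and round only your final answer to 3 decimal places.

0.300

After 'present': P(author M) = 0.1·0.7000 / (0.1·0.7000 + 0.7·0.3000) ≈ 0.2500
After 'absent': P(author M) = 0.9·0.2500 / (0.9·0.2500 + 0.3·0.7500) ≈ 0.5000
After 'present': P(author M) = 0.1·0.5000 / (0.1·0.5000 + 0.7·0.5000) ≈ 0.1250
After 'absent': P(author M) = 0.9·0.1250 / (0.9·0.1250 + 0.3·0.8750) ≈ 0.3000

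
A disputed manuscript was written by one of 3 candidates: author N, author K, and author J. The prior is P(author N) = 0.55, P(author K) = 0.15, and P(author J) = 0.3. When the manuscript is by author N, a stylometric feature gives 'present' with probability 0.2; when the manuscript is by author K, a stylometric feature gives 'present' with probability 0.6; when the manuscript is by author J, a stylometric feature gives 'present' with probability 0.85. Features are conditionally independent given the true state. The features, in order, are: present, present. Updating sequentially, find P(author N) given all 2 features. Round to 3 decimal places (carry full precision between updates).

0.075

After 'present': normaliser = 0.2·0.5500 + 0.6·0.1500 + 0.85·0.3000; P(author N) ≈ 0.2418, P(author K) ≈ 0.1978, P(author J) ≈ 0.5604
After 'present': normaliser = 0.2·0.2418 + 0.6·0.1978 + 0.85·0.5604; P(author N) ≈ 0.0751, P(author K) ≈ 0.1845, P(author J) ≈ 0.7404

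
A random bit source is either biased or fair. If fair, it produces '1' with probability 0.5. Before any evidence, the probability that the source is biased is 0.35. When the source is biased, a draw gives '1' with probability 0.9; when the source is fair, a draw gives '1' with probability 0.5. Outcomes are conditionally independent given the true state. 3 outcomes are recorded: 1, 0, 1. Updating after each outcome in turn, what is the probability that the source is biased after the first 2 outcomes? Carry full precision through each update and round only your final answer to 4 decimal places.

After '1': P(biased) = 0.9·0.3500 / (0.9·0.3500 + 0.5·0.6500) ≈ 0.4922
After '0': P(biased) = 0.1·0.4922 / (0.1·0.4922 + 0.5·0.5078) ≈ 0.1624

0.1624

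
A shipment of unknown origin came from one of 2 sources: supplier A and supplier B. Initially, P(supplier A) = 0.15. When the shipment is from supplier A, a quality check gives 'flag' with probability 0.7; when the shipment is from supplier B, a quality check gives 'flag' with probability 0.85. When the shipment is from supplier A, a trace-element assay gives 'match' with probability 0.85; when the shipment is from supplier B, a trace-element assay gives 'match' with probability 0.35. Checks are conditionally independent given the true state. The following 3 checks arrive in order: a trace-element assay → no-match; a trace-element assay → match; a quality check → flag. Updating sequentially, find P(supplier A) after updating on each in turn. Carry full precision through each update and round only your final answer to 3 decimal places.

0.075

After a trace-element assay='no-match': P(supplier A) = 0.15·0.1500 / (0.15·0.1500 + 0.65·0.8500) ≈ 0.0391
After a trace-element assay='match': P(supplier A) = 0.85·0.0391 / (0.85·0.0391 + 0.35·0.9609) ≈ 0.0900
After a quality check='flag': P(supplier A) = 0.7·0.0900 / (0.7·0.0900 + 0.85·0.9100) ≈ 0.0753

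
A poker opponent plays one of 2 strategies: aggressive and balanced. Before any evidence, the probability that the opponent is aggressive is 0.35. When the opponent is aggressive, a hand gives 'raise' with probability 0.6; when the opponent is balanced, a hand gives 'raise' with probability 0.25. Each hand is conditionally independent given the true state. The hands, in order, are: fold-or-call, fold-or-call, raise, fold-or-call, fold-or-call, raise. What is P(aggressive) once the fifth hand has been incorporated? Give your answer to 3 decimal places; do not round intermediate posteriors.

Apply Bayes' rule sequentially, carrying P(aggressive) forward.
After 'fold-or-call': P(aggressive) = 0.4·0.3500 / (0.4·0.3500 + 0.75·0.6500) ≈ 0.2231
After 'fold-or-call': P(aggressive) = 0.4·0.2231 / (0.4·0.2231 + 0.75·0.7769) ≈ 0.1328
After 'raise': P(aggressive) = 0.6·0.1328 / (0.6·0.1328 + 0.25·0.8672) ≈ 0.2688
After 'fold-or-call': P(aggressive) = 0.4·0.2688 / (0.4·0.2688 + 0.75·0.7312) ≈ 0.1639
After 'fold-or-call': P(aggressive) = 0.4·0.1639 / (0.4·0.1639 + 0.75·0.8361) ≈ 0.0947

0.095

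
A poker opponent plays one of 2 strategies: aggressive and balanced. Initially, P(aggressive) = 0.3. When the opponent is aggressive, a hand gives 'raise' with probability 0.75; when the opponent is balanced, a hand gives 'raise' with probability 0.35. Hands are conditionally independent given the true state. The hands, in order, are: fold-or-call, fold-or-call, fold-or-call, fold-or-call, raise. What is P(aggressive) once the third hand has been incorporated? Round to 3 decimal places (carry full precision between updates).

0.024

After 'fold-or-call': P(aggressive) = 0.25·0.3000 / (0.25·0.3000 + 0.65·0.7000) ≈ 0.1415
After 'fold-or-call': P(aggressive) = 0.25·0.1415 / (0.25·0.1415 + 0.65·0.8585) ≈ 0.0596
After 'fold-or-call': P(aggressive) = 0.25·0.0596 / (0.25·0.0596 + 0.65·0.9404) ≈ 0.0238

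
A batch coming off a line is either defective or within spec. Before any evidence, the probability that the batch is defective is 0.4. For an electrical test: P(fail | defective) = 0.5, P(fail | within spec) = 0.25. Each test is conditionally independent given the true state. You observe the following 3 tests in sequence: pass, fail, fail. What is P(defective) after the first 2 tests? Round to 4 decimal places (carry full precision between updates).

0.4706

Each posterior becomes the prior for the next update.
After 'pass': P(defective) = 0.5·0.4000 / (0.5·0.4000 + 0.75·0.6000) ≈ 0.3077
After 'fail': P(defective) = 0.5·0.3077 / (0.5·0.3077 + 0.25·0.6923) ≈ 0.4706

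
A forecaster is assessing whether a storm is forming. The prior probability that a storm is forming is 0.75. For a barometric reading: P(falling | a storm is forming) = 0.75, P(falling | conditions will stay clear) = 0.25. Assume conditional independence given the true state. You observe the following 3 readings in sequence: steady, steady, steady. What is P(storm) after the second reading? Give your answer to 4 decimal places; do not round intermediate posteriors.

0.2500

After 'steady': P(storm) = 0.25·0.7500 / (0.25·0.7500 + 0.75·0.2500) ≈ 0.5000
After 'steady': P(storm) = 0.25·0.5000 / (0.25·0.5000 + 0.75·0.5000) ≈ 0.2500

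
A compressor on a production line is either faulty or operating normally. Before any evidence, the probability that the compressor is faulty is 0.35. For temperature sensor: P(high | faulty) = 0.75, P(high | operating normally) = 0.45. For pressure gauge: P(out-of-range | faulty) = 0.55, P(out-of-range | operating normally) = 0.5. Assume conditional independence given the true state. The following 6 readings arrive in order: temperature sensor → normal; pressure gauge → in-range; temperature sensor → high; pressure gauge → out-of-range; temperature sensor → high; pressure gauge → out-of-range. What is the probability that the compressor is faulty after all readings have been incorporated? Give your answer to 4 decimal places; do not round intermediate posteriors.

0.4254

After temperature sensor='normal': P(faulty) = 0.25·0.3500 / (0.25·0.3500 + 0.55·0.6500) ≈ 0.1966
After pressure gauge='in-range': P(faulty) = 0.45·0.1966 / (0.45·0.1966 + 0.5·0.8034) ≈ 0.1805
After temperature sensor='high': P(faulty) = 0.75·0.1805 / (0.75·0.1805 + 0.45·0.8195) ≈ 0.2685
After pressure gauge='out-of-range': P(faulty) = 0.55·0.2685 / (0.55·0.2685 + 0.5·0.7315) ≈ 0.2877
After temperature sensor='high': P(faulty) = 0.75·0.2877 / (0.75·0.2877 + 0.45·0.7123) ≈ 0.4023
After pressure gauge='out-of-range': P(faulty) = 0.55·0.4023 / (0.55·0.4023 + 0.5·0.5977) ≈ 0.4254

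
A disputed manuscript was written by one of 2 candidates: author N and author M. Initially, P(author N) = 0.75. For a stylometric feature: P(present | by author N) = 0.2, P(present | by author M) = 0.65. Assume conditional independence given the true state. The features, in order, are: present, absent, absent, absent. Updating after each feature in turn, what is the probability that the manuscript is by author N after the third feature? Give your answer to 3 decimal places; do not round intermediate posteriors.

Each posterior becomes the prior for the next update.
After 'present': P(author N) = 0.2·0.7500 / (0.2·0.7500 + 0.65·0.2500) ≈ 0.4800
After 'absent': P(author N) = 0.8·0.4800 / (0.8·0.4800 + 0.35·0.5200) ≈ 0.6784
After 'absent': P(author N) = 0.8·0.6784 / (0.8·0.6784 + 0.35·0.3216) ≈ 0.8283

0.828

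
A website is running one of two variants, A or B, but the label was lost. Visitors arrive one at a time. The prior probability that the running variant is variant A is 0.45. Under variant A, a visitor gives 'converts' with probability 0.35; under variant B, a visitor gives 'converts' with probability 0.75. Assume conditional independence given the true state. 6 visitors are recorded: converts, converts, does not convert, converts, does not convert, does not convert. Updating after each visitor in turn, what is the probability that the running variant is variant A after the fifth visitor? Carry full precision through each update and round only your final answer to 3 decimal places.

After 'converts': P(A) = 0.35·0.4500 / (0.35·0.4500 + 0.75·0.5500) ≈ 0.2763
After 'converts': P(A) = 0.35·0.2763 / (0.35·0.2763 + 0.75·0.7237) ≈ 0.1512
After 'does not convert': P(A) = 0.65·0.1512 / (0.65·0.1512 + 0.25·0.8488) ≈ 0.3166
After 'converts': P(A) = 0.35·0.3166 / (0.35·0.3166 + 0.75·0.6834) ≈ 0.1778
After 'does not convert': P(A) = 0.65·0.1778 / (0.65·0.1778 + 0.25·0.8222) ≈ 0.3598

0.360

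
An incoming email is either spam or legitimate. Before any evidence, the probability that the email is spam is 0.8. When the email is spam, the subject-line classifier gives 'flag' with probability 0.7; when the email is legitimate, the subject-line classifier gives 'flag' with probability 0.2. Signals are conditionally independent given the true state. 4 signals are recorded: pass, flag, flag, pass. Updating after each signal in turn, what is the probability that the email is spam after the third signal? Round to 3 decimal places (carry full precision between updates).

0.948

After 'pass': P(spam) = 0.3·0.8000 / (0.3·0.8000 + 0.8·0.2000) ≈ 0.6000
After 'flag': P(spam) = 0.7·0.6000 / (0.7·0.6000 + 0.2·0.4000) ≈ 0.8400
After 'flag': P(spam) = 0.7·0.8400 / (0.7·0.8400 + 0.2·0.1600) ≈ 0.9484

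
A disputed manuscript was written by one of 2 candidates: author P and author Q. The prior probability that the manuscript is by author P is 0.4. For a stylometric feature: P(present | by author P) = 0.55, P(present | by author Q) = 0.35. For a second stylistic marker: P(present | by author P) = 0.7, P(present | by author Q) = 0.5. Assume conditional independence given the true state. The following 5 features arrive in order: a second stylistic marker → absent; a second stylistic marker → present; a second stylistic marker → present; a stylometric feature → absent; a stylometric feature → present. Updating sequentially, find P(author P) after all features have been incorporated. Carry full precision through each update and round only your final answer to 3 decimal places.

0.460

After a second stylistic marker='absent': P(author P) = 0.3·0.4000 / (0.3·0.4000 + 0.5·0.6000) ≈ 0.2857
After a second stylistic marker='present': P(author P) = 0.7·0.2857 / (0.7·0.2857 + 0.5·0.7143) ≈ 0.3590
After a second stylistic marker='present': P(author P) = 0.7·0.3590 / (0.7·0.3590 + 0.5·0.6410) ≈ 0.4395
After a stylometric feature='absent': P(author P) = 0.45·0.4395 / (0.45·0.4395 + 0.65·0.5605) ≈ 0.3518
After a stylometric feature='present': P(author P) = 0.55·0.3518 / (0.55·0.3518 + 0.35·0.6482) ≈ 0.4603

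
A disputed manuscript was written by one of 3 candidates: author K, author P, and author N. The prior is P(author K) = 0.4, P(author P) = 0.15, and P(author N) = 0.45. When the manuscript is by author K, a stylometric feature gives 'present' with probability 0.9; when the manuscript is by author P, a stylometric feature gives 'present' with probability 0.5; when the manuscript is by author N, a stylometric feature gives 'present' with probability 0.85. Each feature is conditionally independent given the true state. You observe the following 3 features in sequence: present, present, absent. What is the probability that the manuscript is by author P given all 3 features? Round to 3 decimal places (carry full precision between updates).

0.188

After 'present': normaliser = 0.9·0.4000 + 0.5·0.1500 + 0.85·0.4500; P(author K) ≈ 0.4404, P(author P) ≈ 0.0917, P(author N) ≈ 0.4679
After 'present': normaliser = 0.9·0.4404 + 0.5·0.0917 + 0.85·0.4679; P(author K) ≈ 0.4719, P(author P) ≈ 0.0546, P(author N) ≈ 0.4735
After 'absent': normaliser = 0.1·0.4719 + 0.5·0.0546 + 0.15·0.4735; P(author K) ≈ 0.3243, P(author P) ≈ 0.1877, P(author N) ≈ 0.4881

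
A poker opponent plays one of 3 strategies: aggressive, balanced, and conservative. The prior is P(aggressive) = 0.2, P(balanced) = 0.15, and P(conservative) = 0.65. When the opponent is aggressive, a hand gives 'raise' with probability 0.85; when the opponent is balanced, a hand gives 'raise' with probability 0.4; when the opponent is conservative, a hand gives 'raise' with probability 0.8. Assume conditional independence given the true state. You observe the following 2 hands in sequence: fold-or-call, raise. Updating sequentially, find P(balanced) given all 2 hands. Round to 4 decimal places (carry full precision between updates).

0.2175

After 'fold-or-call': normaliser = 0.15·0.2000 + 0.6·0.1500 + 0.2·0.6500; P(aggressive) ≈ 0.1200, P(balanced) ≈ 0.3600, P(conservative) ≈ 0.5200
After 'raise': normaliser = 0.85·0.1200 + 0.4·0.3600 + 0.8·0.5200; P(aggressive) ≈ 0.1541, P(balanced) ≈ 0.2175, P(conservative) ≈ 0.6284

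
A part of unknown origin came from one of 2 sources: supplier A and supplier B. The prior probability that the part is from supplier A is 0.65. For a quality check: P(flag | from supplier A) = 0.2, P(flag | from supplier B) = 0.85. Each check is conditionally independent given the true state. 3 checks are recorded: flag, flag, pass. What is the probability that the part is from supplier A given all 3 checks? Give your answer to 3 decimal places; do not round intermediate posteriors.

After 'flag': P(supplier A) = 0.2·0.6500 / (0.2·0.6500 + 0.85·0.3500) ≈ 0.3041
After 'flag': P(supplier A) = 0.2·0.3041 / (0.2·0.3041 + 0.85·0.6959) ≈ 0.0932
After 'pass': P(supplier A) = 0.8·0.0932 / (0.8·0.0932 + 0.15·0.9068) ≈ 0.3542

0.354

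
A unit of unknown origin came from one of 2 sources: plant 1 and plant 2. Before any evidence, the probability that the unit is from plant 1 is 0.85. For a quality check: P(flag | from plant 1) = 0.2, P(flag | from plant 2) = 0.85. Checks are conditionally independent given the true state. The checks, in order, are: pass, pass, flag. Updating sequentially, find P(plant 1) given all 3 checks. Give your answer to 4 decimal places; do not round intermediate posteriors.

After 'pass': P(plant 1) = 0.8·0.8500 / (0.8·0.8500 + 0.15·0.1500) ≈ 0.9680
After 'pass': P(plant 1) = 0.8·0.9680 / (0.8·0.9680 + 0.15·0.0320) ≈ 0.9938
After 'flag': P(plant 1) = 0.2·0.9938 / (0.2·0.9938 + 0.85·0.0062) ≈ 0.9743

0.9743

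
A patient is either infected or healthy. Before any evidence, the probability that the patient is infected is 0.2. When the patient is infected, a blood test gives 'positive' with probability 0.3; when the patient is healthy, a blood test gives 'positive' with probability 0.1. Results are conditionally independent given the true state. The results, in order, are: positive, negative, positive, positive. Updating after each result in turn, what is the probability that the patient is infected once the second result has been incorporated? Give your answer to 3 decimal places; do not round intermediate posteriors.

0.368

Apply Bayes' rule sequentially, carrying P(infected) forward.
After 'positive': P(infected) = 0.3·0.2000 / (0.3·0.2000 + 0.1·0.8000) ≈ 0.4286
After 'negative': P(infected) = 0.7·0.4286 / (0.7·0.4286 + 0.9·0.5714) ≈ 0.3684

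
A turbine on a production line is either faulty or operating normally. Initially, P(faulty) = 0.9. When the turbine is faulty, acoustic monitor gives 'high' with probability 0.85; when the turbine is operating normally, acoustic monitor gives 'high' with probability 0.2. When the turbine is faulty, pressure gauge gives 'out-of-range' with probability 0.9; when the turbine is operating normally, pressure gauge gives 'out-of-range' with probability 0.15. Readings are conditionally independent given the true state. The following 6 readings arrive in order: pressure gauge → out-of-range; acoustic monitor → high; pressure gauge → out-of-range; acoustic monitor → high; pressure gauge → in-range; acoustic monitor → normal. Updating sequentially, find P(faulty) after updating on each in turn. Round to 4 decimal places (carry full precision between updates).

Apply Bayes' rule sequentially, carrying P(faulty) forward.
After pressure gauge='out-of-range': P(faulty) = 0.9·0.9000 / (0.9·0.9000 + 0.15·0.1000) ≈ 0.9818
After acoustic monitor='high': P(faulty) = 0.85·0.9818 / (0.85·0.9818 + 0.2·0.0182) ≈ 0.9957
After pressure gauge='out-of-range': P(faulty) = 0.9·0.9957 / (0.9·0.9957 + 0.15·0.0043) ≈ 0.9993
After acoustic monitor='high': P(faulty) = 0.85·0.9993 / (0.85·0.9993 + 0.2·0.0007) ≈ 0.9998
After pressure gauge='in-range': P(faulty) = 0.1·0.9998 / (0.1·0.9998 + 0.85·0.0002) ≈ 0.9985
After acoustic monitor='normal': P(faulty) = 0.15·0.9985 / (0.15·0.9985 + 0.8·0.0015) ≈ 0.9923

0.9923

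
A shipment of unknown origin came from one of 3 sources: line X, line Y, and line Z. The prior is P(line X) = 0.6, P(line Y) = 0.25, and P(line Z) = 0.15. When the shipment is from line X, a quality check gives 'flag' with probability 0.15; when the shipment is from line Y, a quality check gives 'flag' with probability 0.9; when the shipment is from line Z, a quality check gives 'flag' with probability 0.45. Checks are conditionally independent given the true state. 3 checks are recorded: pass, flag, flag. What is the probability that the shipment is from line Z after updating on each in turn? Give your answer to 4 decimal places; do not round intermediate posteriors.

After 'pass': normaliser = 0.85·0.6000 + 0.1·0.2500 + 0.55·0.1500; P(line X) ≈ 0.8259, P(line Y) ≈ 0.0405, P(line Z) ≈ 0.1336
After 'flag': normaliser = 0.15·0.8259 + 0.9·0.0405 + 0.45·0.1336; P(line X) ≈ 0.5620, P(line Y) ≈ 0.1653, P(line Z) ≈ 0.2727
After 'flag': normaliser = 0.15·0.5620 + 0.9·0.1653 + 0.45·0.2727; P(line X) ≈ 0.2369, P(line Y) ≈ 0.4181, P(line Z) ≈ 0.3449

0.3449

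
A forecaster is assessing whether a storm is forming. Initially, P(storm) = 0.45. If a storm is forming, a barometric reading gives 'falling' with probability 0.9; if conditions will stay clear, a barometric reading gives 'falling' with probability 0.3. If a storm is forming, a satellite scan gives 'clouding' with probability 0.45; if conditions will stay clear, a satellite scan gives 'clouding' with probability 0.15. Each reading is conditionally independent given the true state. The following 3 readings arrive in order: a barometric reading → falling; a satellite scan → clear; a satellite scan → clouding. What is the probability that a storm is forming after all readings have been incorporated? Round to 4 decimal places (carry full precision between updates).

Apply Bayes' rule sequentially, carrying P(storm) forward.
After a barometric reading='falling': P(storm) = 0.9·0.4500 / (0.9·0.4500 + 0.3·0.5500) ≈ 0.7105
After a satellite scan='clear': P(storm) = 0.55·0.7105 / (0.55·0.7105 + 0.85·0.2895) ≈ 0.6136
After a satellite scan='clouding': P(storm) = 0.45·0.6136 / (0.45·0.6136 + 0.15·0.3864) ≈ 0.8265

0.8265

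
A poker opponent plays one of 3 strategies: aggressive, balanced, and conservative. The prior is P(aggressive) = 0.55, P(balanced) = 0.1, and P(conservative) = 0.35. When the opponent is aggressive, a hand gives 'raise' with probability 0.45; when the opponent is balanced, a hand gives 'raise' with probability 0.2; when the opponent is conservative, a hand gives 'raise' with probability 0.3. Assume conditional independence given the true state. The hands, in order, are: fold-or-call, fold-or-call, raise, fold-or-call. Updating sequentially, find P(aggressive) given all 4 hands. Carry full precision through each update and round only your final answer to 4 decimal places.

After 'fold-or-call': normaliser = 0.55·0.5500 + 0.8·0.1000 + 0.7·0.3500; P(aggressive) ≈ 0.4821, P(balanced) ≈ 0.1275, P(conservative) ≈ 0.3904
After 'fold-or-call': normaliser = 0.55·0.4821 + 0.8·0.1275 + 0.7·0.3904; P(aggressive) ≈ 0.4140, P(balanced) ≈ 0.1593, P(conservative) ≈ 0.4267
After 'raise': normaliser = 0.45·0.4140 + 0.2·0.1593 + 0.3·0.4267; P(aggressive) ≈ 0.5382, P(balanced) ≈ 0.0920, P(conservative) ≈ 0.3698
After 'fold-or-call': normaliser = 0.55·0.5382 + 0.8·0.0920 + 0.7·0.3698; P(aggressive) ≈ 0.4710, P(balanced) ≈ 0.1171, P(conservative) ≈ 0.4119

0.4710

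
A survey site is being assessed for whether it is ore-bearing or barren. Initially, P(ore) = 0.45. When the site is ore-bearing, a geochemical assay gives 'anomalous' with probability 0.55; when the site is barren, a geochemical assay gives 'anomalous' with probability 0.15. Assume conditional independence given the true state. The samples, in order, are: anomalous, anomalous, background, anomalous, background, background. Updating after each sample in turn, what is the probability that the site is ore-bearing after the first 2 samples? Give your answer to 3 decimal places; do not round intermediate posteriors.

Apply Bayes' rule sequentially, carrying P(ore) forward.
After 'anomalous': P(ore) = 0.55·0.4500 / (0.55·0.4500 + 0.15·0.5500) ≈ 0.7500
After 'anomalous': P(ore) = 0.55·0.7500 / (0.55·0.7500 + 0.15·0.2500) ≈ 0.9167

0.917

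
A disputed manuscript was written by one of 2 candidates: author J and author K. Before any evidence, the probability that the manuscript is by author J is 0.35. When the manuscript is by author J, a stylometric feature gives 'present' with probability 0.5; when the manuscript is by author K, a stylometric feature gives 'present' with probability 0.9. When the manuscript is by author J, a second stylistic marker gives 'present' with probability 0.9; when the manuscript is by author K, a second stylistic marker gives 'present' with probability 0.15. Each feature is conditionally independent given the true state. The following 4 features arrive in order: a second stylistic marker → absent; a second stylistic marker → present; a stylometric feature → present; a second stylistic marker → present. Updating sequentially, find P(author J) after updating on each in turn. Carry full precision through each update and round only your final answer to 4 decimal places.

0.5589

Apply Bayes' rule sequentially, carrying P(author J) forward.
After a second stylistic marker='absent': P(author J) = 0.1·0.3500 / (0.1·0.3500 + 0.85·0.6500) ≈ 0.0596
After a second stylistic marker='present': P(author J) = 0.9·0.0596 / (0.9·0.0596 + 0.15·0.9404) ≈ 0.2754
After a stylometric feature='present': P(author J) = 0.5·0.2754 / (0.5·0.2754 + 0.9·0.7246) ≈ 0.1743
After a second stylistic marker='present': P(author J) = 0.9·0.1743 / (0.9·0.1743 + 0.15·0.8257) ≈ 0.5589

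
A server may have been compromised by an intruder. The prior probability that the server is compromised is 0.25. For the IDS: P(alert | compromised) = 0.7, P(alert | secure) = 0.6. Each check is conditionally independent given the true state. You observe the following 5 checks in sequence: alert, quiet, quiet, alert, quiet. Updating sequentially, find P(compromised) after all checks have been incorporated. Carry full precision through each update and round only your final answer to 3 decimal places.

0.161

After 'alert': P(compromised) = 0.7·0.2500 / (0.7·0.2500 + 0.6·0.7500) ≈ 0.2800
After 'quiet': P(compromised) = 0.3·0.2800 / (0.3·0.2800 + 0.4·0.7200) ≈ 0.2258
After 'quiet': P(compromised) = 0.3·0.2258 / (0.3·0.2258 + 0.4·0.7742) ≈ 0.1795
After 'alert': P(compromised) = 0.7·0.1795 / (0.7·0.1795 + 0.6·0.8205) ≈ 0.2033
After 'quiet': P(compromised) = 0.3·0.2033 / (0.3·0.2033 + 0.4·0.7967) ≈ 0.1607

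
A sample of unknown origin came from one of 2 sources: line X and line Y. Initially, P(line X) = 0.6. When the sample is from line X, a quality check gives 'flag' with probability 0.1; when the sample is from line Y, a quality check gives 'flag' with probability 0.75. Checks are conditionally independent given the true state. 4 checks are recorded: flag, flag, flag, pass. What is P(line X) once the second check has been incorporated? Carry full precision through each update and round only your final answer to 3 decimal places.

After 'flag': P(line X) = 0.1·0.6000 / (0.1·0.6000 + 0.75·0.4000) ≈ 0.1667
After 'flag': P(line X) = 0.1·0.1667 / (0.1·0.1667 + 0.75·0.8333) ≈ 0.0260

0.026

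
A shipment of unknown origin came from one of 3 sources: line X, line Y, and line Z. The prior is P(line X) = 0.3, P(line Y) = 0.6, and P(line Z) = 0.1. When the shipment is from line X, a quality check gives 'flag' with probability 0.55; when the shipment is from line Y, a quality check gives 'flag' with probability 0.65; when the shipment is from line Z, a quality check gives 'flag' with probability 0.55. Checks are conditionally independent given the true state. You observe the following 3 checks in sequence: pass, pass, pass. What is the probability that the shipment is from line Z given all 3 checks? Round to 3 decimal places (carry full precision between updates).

0.147

After 'pass': normaliser = 0.45·0.3000 + 0.35·0.6000 + 0.45·0.1000; P(line X) ≈ 0.3462, P(line Y) ≈ 0.5385, P(line Z) ≈ 0.1154
After 'pass': normaliser = 0.45·0.3462 + 0.35·0.5385 + 0.45·0.1154; P(line X) ≈ 0.3932, P(line Y) ≈ 0.4757, P(line Z) ≈ 0.1311
After 'pass': normaliser = 0.45·0.3932 + 0.35·0.4757 + 0.45·0.1311; P(line X) ≈ 0.4397, P(line Y) ≈ 0.4138, P(line Z) ≈ 0.1466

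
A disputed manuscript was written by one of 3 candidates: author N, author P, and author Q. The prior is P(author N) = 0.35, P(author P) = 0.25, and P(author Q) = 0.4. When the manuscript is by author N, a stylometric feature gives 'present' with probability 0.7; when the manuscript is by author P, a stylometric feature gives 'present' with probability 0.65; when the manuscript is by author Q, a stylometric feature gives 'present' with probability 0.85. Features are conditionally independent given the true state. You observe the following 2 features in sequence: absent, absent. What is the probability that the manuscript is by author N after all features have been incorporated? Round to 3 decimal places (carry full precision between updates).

After 'absent': normaliser = 0.3·0.3500 + 0.35·0.2500 + 0.15·0.4000; P(author N) ≈ 0.4158, P(author P) ≈ 0.3465, P(author Q) ≈ 0.2376
After 'absent': normaliser = 0.3·0.4158 + 0.35·0.3465 + 0.15·0.2376; P(author N) ≈ 0.4429, P(author P) ≈ 0.4306, P(author Q) ≈ 0.1265

0.443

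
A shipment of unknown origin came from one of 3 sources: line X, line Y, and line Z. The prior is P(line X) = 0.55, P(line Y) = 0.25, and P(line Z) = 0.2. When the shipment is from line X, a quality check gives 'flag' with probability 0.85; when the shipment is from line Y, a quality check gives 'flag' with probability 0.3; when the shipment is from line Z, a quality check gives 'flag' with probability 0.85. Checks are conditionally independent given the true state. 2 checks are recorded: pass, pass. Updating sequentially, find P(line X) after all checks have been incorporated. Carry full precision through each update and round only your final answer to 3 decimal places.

Each posterior becomes the prior for the next update.
After 'pass': normaliser = 0.15·0.5500 + 0.7·0.2500 + 0.15·0.2000; P(line X) ≈ 0.2870, P(line Y) ≈ 0.6087, P(line Z) ≈ 0.1043
After 'pass': normaliser = 0.15·0.2870 + 0.7·0.6087 + 0.15·0.1043; P(line X) ≈ 0.0888, P(line Y) ≈ 0.8789, P(line Z) ≈ 0.0323

0.089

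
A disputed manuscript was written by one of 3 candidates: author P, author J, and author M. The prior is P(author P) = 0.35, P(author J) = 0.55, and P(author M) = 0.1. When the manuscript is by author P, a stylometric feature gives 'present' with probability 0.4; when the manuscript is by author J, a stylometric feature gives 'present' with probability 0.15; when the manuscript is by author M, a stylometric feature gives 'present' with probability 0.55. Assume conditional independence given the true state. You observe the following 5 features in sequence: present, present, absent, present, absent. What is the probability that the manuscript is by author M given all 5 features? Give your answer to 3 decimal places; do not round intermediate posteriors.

0.264

After 'present': normaliser = 0.4·0.3500 + 0.15·0.5500 + 0.55·0.1000; P(author P) ≈ 0.5045, P(author J) ≈ 0.2973, P(author M) ≈ 0.1982
After 'present': normaliser = 0.4·0.5045 + 0.15·0.2973 + 0.55·0.1982; P(author P) ≈ 0.5678, P(author J) ≈ 0.1255, P(author M) ≈ 0.3067
After 'absent': normaliser = 0.6·0.5678 + 0.85·0.1255 + 0.45·0.3067; P(author P) ≈ 0.5820, P(author J) ≈ 0.1822, P(author M) ≈ 0.2358
After 'present': normaliser = 0.4·0.5820 + 0.15·0.1822 + 0.55·0.2358; P(author P) ≈ 0.5972, P(author J) ≈ 0.0701, P(author M) ≈ 0.3327
After 'absent': normaliser = 0.6·0.5972 + 0.85·0.0701 + 0.45·0.3327; P(author P) ≈ 0.6313, P(author J) ≈ 0.1050, P(author M) ≈ 0.2637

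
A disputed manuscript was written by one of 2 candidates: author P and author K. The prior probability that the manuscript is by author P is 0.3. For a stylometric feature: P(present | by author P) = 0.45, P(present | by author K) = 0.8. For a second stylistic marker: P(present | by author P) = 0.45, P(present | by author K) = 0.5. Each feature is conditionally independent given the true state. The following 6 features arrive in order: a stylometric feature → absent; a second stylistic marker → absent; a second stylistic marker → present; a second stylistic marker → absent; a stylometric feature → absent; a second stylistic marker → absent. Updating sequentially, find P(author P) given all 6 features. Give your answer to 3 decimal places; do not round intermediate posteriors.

0.795

Apply Bayes' rule sequentially, carrying P(author P) forward.
After a stylometric feature='absent': P(author P) = 0.55·0.3000 / (0.55·0.3000 + 0.2·0.7000) ≈ 0.5410
After a second stylistic marker='absent': P(author P) = 0.55·0.5410 / (0.55·0.5410 + 0.5·0.4590) ≈ 0.5645
After a second stylistic marker='present': P(author P) = 0.45·0.5645 / (0.45·0.5645 + 0.5·0.4355) ≈ 0.5385
After a second stylistic marker='absent': P(author P) = 0.55·0.5385 / (0.55·0.5385 + 0.5·0.4615) ≈ 0.5621
After a stylometric feature='absent': P(author P) = 0.55·0.5621 / (0.55·0.5621 + 0.2·0.4379) ≈ 0.7792
After a second stylistic marker='absent': P(author P) = 0.55·0.7792 / (0.55·0.7792 + 0.5·0.2208) ≈ 0.7952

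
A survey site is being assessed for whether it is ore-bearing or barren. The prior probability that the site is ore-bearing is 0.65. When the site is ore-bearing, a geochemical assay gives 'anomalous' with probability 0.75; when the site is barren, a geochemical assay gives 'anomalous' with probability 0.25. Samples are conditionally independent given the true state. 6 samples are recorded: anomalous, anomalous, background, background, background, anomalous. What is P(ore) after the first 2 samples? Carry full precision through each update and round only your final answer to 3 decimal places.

Each posterior becomes the prior for the next update.
After 'anomalous': P(ore) = 0.75·0.6500 / (0.75·0.6500 + 0.25·0.3500) ≈ 0.8478
After 'anomalous': P(ore) = 0.75·0.8478 / (0.75·0.8478 + 0.25·0.1522) ≈ 0.9435

0.944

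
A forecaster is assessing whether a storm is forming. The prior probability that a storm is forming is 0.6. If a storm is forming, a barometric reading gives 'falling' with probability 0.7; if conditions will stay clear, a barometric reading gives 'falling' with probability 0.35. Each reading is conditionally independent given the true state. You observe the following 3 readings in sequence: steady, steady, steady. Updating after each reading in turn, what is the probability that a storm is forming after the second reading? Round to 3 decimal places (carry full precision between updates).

After 'steady': P(storm) = 0.3·0.6000 / (0.3·0.6000 + 0.65·0.4000) ≈ 0.4091
After 'steady': P(storm) = 0.3·0.4091 / (0.3·0.4091 + 0.65·0.5909) ≈ 0.2422

0.242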